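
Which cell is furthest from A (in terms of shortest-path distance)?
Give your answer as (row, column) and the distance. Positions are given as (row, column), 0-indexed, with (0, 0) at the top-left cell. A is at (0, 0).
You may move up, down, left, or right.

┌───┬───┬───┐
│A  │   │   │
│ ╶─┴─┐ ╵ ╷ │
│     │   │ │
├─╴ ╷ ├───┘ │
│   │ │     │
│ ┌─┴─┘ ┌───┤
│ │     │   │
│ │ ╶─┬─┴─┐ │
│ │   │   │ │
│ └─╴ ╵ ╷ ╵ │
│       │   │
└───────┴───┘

Computing BFS distances from A to all cells:
Furthest cell: (0, 2)
Distance: 24 steps

Path from A to the furthest cell:

┌───┬───┬───┐
│A  │B ↰│↓ ↰│
│ ╶─┴─┐ ╵ ╷ │
│↳ ↓  │↑ ↲│↑│
├─╴ ╷ ├───┘ │
│↓ ↲│ │↱ → ↑│
│ ┌─┴─┘ ┌───┤
│↓│↱ → ↑│   │
│ │ ╶─┬─┴─┐ │
│↓│↑ ↰│   │ │
│ └─╴ ╵ ╷ ╵ │
│↳ → ↑  │   │
└───────┴───┘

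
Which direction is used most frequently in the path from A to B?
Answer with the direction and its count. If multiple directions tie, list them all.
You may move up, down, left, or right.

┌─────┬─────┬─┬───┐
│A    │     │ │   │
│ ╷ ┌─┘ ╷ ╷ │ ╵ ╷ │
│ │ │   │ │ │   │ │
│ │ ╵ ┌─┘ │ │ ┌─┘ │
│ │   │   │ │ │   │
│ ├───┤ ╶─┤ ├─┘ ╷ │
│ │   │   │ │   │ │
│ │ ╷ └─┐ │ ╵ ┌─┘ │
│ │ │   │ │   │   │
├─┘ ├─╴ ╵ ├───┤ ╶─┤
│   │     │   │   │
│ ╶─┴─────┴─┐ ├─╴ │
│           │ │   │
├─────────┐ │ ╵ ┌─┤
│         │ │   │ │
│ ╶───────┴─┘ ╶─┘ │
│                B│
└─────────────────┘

Directions: right, down, down, right, up, right, up, right, right, down, down, down, down, right, up, right, up, right, down, down, left, down, right, down, left, down, left, down, right, right
Counts: {'right': 11, 'down': 12, 'up': 4, 'left': 3}
Most common: down (12 times)

Solution:

┌─────┬─────┬─┬───┐
│A ↓  │↱ → ↓│ │   │
│ ╷ ┌─┘ ╷ ╷ │ ╵ ╷ │
│ │↓│↱ ↑│ │↓│   │ │
│ │ ╵ ┌─┘ │ │ ┌─┘ │
│ │↳ ↑│   │↓│ │↱ ↓│
│ ├───┤ ╶─┤ ├─┘ ╷ │
│ │   │   │↓│↱ ↑│↓│
│ │ ╷ └─┐ │ ╵ ┌─┘ │
│ │ │   │ │↳ ↑│↓ ↲│
├─┘ ├─╴ ╵ ├───┤ ╶─┤
│   │     │   │↳ ↓│
│ ╶─┴─────┴─┐ ├─╴ │
│           │ │↓ ↲│
├─────────┐ │ ╵ ┌─┤
│         │ │↓ ↲│ │
│ ╶───────┴─┘ ╶─┘ │
│            ↳ → B│
└─────────────────┘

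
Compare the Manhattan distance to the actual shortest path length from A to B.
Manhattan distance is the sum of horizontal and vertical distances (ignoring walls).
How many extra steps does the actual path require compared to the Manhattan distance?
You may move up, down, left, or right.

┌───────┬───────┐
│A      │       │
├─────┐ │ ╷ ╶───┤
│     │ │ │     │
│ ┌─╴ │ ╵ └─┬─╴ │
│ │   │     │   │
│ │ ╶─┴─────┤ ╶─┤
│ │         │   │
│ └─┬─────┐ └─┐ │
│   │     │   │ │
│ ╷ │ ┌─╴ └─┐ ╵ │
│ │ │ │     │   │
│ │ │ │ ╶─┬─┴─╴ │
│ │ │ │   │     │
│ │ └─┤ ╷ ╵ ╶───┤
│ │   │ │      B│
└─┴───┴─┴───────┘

Manhattan distance: |7 - 0| + |7 - 0| = 14
Actual path length: 24
Extra steps: 24 - 14 = 10

Solution:

┌───────┬───────┐
│A → → ↓│↱ ↓    │
├─────┐ │ ╷ ╶───┤
│     │↓│↑│↳ → ↓│
│ ┌─╴ │ ╵ └─┬─╴ │
│ │   │↳ ↑  │↓ ↲│
│ │ ╶─┴─────┤ ╶─┤
│ │         │↳ ↓│
│ └─┬─────┐ └─┐ │
│   │     │   │↓│
│ ╷ │ ┌─╴ └─┐ ╵ │
│ │ │ │     │  ↓│
│ │ │ │ ╶─┬─┴─╴ │
│ │ │ │   │↓ ← ↲│
│ │ └─┤ ╷ ╵ ╶───┤
│ │   │ │  ↳ → B│
└─┴───┴─┴───────┘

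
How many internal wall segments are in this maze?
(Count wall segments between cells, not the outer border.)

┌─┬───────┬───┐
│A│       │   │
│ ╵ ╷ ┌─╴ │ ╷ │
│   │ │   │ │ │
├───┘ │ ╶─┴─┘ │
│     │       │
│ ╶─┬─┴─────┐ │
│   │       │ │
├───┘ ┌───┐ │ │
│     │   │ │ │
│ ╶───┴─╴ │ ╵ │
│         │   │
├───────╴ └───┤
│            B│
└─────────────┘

Counting internal wall segments:
Total internal walls: 36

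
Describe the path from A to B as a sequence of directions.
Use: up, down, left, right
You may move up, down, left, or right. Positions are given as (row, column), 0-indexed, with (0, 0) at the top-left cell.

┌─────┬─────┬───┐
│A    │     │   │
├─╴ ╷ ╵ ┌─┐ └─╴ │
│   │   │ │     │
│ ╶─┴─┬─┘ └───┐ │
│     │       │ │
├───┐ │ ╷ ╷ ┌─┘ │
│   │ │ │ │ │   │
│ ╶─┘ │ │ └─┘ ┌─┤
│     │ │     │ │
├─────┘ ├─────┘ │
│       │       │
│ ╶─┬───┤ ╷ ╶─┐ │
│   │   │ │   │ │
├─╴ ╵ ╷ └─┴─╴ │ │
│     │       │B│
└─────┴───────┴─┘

Finding the path and converting it to directions:
Path through cells: (0,0) → (0,1) → (0,2) → (1,2) → (1,3) → (0,3) → (0,4) → (0,5) → (1,5) → (1,6) → (1,7) → (2,7) → (3,7) → (3,6) → (4,6) → (4,5) → (4,4) → (3,4) → (2,4) → (2,3) → (3,3) → (4,3) → (5,3) → (5,2) → (5,1) → (5,0) → (6,0) → (6,1) → (7,1) → (7,2) → (6,2) → (6,3) → (7,3) → (7,4) → (7,5) → (7,6) → (6,6) → (6,5) → (5,5) → (5,6) → (5,7) → (6,7) → (7,7)
Directions: right, right, down, right, up, right, right, down, right, right, down, down, left, down, left, left, up, up, left, down, down, down, left, left, left, down, right, down, right, up, right, down, right, right, right, up, left, up, right, right, down, down

Solution:

┌─────┬─────┬───┐
│A → ↓│↱ → ↓│   │
├─╴ ╷ ╵ ┌─┐ └─╴ │
│   │↳ ↑│ │↳ → ↓│
│ ╶─┴─┬─┘ └───┐ │
│     │↓ ↰    │↓│
├───┐ │ ╷ ╷ ┌─┘ │
│   │ │↓│↑│ │↓ ↲│
│ ╶─┘ │ │ └─┘ ┌─┤
│     │↓│↑ ← ↲│ │
├─────┘ ├─────┘ │
│↓ ← ← ↲│  ↱ → ↓│
│ ╶─┬───┤ ╷ ╶─┐ │
│↳ ↓│↱ ↓│ │↑ ↰│↓│
├─╴ ╵ ╷ └─┴─╴ │ │
│  ↳ ↑│↳ → → ↑│B│
└─────┴───────┴─┘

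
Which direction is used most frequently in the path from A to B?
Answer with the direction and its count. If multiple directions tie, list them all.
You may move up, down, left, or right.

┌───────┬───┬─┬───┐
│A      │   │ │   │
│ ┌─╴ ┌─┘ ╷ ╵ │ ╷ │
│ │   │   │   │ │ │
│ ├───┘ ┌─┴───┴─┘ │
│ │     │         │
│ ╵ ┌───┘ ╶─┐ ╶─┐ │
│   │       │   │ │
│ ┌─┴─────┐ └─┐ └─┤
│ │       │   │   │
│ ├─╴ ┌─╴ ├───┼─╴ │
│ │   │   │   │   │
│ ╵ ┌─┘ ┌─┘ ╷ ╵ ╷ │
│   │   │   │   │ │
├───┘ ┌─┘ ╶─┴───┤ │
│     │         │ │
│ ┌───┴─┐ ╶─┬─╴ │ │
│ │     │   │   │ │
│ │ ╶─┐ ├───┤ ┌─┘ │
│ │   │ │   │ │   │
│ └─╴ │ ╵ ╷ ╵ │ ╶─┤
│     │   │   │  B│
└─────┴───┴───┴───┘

Directions: down, down, down, down, down, down, right, up, right, up, right, right, down, left, down, left, down, left, left, down, down, down, right, right, up, left, up, right, right, down, down, right, up, right, down, right, up, up, right, up, left, left, left, up, right, up, right, down, right, up, right, down, down, down, down, left, down, right
Counts: {'down': 21, 'right': 17, 'up': 11, 'left': 9}
Most common: down (21 times)

Solution:

┌───────┬───┬─┬───┐
│A      │   │ │   │
│ ┌─╴ ┌─┘ ╷ ╵ │ ╷ │
│↓│   │   │   │ │ │
│ ├───┘ ┌─┴───┴─┘ │
│↓│     │         │
│ ╵ ┌───┘ ╶─┐ ╶─┐ │
│↓  │       │   │ │
│ ┌─┴─────┐ └─┐ └─┤
│↓│  ↱ → ↓│   │   │
│ ├─╴ ┌─╴ ├───┼─╴ │
│↓│↱ ↑│↓ ↲│↱ ↓│↱ ↓│
│ ╵ ┌─┘ ┌─┘ ╷ ╵ ╷ │
│↳ ↑│↓ ↲│↱ ↑│↳ ↑│↓│
├───┘ ┌─┘ ╶─┴───┤ │
│↓ ← ↲│  ↑ ← ← ↰│↓│
│ ┌───┴─┐ ╶─┬─╴ │ │
│↓│↱ → ↓│   │↱ ↑│↓│
│ │ ╶─┐ ├───┤ ┌─┘ │
│↓│↑ ↰│↓│↱ ↓│↑│↓ ↲│
│ └─╴ │ ╵ ╷ ╵ │ ╶─┤
│↳ → ↑│↳ ↑│↳ ↑│↳ B│
└─────┴───┴───┴───┘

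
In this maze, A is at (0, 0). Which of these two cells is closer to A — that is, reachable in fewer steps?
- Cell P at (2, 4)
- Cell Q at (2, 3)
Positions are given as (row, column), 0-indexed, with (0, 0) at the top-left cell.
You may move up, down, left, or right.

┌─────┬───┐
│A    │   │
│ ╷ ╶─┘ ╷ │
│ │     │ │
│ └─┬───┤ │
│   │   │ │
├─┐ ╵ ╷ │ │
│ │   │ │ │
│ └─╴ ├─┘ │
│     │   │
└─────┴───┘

Shortest path A → P at (2, 4): 8 steps
Shortest path A → Q at (2, 3): 7 steps

Q is closer (7 steps vs 8 steps).

Path to P:

┌─────┬───┐
│A ↓  │↱ ↓│
│ ╷ ╶─┘ ╷ │
│ │↳ → ↑│↓│
│ └─┬───┤ │
│   │   │P│
├─┐ ╵ ╷ │ │
│ │   │ │ │
│ └─╴ ├─┘ │
│     │   │
└─────┴───┘

Path to Q:

┌─────┬───┐
│A    │   │
│ ╷ ╶─┘ ╷ │
│↓│     │ │
│ └─┬───┤ │
│↳ ↓│↱ Q│ │
├─┐ ╵ ╷ │ │
│ │↳ ↑│ │ │
│ └─╴ ├─┘ │
│     │   │
└─────┴───┘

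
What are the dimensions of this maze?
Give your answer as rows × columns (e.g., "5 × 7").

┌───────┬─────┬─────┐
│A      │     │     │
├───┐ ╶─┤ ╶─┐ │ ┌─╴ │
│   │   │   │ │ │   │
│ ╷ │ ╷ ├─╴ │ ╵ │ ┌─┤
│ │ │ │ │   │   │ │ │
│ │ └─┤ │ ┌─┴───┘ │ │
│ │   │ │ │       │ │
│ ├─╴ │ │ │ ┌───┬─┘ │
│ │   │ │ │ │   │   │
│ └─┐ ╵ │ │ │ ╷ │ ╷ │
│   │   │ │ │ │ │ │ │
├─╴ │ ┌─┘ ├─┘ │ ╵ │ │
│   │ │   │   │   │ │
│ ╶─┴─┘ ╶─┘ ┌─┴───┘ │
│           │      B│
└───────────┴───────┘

Counting the maze dimensions:
Rows (vertical): 8
Columns (horizontal): 10
Dimensions: 8 × 10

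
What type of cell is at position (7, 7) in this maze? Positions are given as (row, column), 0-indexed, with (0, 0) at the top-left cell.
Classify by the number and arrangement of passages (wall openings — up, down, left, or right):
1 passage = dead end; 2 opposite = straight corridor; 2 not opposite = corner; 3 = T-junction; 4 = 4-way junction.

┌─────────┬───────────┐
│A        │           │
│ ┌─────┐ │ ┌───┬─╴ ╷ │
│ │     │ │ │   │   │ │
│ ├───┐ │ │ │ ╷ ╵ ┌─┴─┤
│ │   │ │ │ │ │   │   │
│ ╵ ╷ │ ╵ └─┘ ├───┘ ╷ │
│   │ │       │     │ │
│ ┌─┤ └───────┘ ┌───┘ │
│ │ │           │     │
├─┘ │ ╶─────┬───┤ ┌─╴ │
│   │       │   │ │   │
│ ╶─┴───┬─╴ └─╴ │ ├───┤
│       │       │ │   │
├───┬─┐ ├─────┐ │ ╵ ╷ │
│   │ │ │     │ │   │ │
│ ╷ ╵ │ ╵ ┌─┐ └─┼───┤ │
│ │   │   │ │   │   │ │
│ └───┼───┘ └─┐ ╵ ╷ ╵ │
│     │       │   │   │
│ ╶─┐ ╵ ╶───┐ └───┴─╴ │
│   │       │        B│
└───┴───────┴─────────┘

Checking cell at (7, 7):
Number of passages: 1
Cell type: dead end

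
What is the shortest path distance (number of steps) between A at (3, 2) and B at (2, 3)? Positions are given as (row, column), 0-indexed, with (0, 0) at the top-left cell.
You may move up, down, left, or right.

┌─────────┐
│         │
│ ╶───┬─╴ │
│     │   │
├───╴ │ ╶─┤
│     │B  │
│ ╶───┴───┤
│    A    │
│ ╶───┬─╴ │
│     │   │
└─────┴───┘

Finding path from (3, 2) to (2, 3):
Path: (3,2) → (3,1) → (3,0) → (2,0) → (2,1) → (2,2) → (1,2) → (1,1) → (1,0) → (0,0) → (0,1) → (0,2) → (0,3) → (0,4) → (1,4) → (1,3) → (2,3)
Distance: 16 steps

Solution:

┌─────────┐
│↱ → → → ↓│
│ ╶───┬─╴ │
│↑ ← ↰│↓ ↲│
├───╴ │ ╶─┤
│↱ → ↑│B  │
│ ╶───┴───┤
│↑ ← A    │
│ ╶───┬─╴ │
│     │   │
└─────┴───┘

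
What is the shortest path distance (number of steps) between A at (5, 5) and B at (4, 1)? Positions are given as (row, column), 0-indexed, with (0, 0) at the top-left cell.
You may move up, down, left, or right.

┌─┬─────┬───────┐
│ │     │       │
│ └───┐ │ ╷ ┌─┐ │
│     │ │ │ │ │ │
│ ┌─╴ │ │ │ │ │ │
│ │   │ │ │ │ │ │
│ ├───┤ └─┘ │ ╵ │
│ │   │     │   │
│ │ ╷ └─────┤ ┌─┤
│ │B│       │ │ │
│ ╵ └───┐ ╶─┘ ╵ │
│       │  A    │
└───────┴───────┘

Finding path from (5, 5) to (4, 1):
Path: (5,5) → (5,4) → (4,4) → (4,3) → (4,2) → (3,2) → (3,1) → (4,1)
Distance: 7 steps

Solution:

┌─┬─────┬───────┐
│ │     │       │
│ └───┐ │ ╷ ┌─┐ │
│     │ │ │ │ │ │
│ ┌─╴ │ │ │ │ │ │
│ │   │ │ │ │ │ │
│ ├───┤ └─┘ │ ╵ │
│ │↓ ↰│     │   │
│ │ ╷ └─────┤ ┌─┤
│ │B│↑ ← ↰  │ │ │
│ ╵ └───┐ ╶─┘ ╵ │
│       │↑ A    │
└───────┴───────┘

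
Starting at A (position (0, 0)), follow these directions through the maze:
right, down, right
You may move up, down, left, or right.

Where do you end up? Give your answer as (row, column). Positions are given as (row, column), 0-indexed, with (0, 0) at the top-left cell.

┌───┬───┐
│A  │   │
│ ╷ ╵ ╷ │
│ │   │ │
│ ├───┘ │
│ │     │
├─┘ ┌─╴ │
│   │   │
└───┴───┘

Following directions step by step:
Start: (0, 0)
  right: (0, 0) → (0, 1)
  down: (0, 1) → (1, 1)
  right: (1, 1) → (1, 2)
Final position: (1, 2)

Path taken:

┌───┬───┐
│A ↓│   │
│ ╷ ╵ ╷ │
│ │↳ B│ │
│ ├───┘ │
│ │     │
├─┘ ┌─╴ │
│   │   │
└───┴───┘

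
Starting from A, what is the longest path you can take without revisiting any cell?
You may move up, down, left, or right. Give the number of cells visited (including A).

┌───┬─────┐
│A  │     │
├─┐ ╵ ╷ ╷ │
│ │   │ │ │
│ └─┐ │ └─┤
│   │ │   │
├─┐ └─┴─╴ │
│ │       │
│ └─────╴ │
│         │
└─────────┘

Finding longest simple path using DFS:
Start: (0, 0)
Longest path visits 16 cells
Path: A → right → down → right → up → right → down → down → right → down → down → left → left → left → left → up

Solution:

┌───┬─────┐
│A ↓│↱ ↓  │
├─┐ ╵ ╷ ╷ │
│ │↳ ↑│↓│ │
│ └─┐ │ └─┤
│   │ │↳ ↓│
├─┐ └─┴─╴ │
│B│      ↓│
│ └─────╴ │
│↑ ← ← ← ↲│
└─────────┘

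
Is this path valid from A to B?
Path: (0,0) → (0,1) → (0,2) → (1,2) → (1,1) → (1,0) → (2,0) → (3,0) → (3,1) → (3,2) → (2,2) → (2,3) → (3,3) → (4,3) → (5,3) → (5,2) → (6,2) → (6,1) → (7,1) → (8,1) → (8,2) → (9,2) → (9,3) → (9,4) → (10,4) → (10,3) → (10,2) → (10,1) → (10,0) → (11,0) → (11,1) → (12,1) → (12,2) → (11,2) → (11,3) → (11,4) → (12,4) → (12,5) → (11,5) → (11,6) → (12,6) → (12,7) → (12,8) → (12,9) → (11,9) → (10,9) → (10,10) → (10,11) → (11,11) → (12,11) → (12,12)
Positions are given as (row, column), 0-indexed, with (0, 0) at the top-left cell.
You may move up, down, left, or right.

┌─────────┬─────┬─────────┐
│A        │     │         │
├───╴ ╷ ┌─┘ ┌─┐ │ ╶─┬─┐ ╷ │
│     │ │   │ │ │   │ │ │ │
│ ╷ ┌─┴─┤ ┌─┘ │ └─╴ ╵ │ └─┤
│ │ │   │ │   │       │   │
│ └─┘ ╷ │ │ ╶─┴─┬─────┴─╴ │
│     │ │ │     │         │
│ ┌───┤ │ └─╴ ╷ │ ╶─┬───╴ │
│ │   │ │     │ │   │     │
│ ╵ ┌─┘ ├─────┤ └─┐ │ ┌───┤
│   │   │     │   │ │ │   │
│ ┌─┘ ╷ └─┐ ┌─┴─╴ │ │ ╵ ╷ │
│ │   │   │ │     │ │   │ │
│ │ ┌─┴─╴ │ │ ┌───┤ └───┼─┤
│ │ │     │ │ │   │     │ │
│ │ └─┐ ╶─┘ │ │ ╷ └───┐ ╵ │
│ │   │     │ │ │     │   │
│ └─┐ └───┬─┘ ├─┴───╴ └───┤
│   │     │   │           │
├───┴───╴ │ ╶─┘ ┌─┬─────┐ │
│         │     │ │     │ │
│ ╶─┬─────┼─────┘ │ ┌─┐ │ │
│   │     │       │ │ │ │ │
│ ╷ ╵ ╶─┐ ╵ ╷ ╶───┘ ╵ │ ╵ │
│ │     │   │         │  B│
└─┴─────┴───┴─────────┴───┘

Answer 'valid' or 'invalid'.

Checking path validity:
Result: All consecutive moves are passable.

valid

Correct solution:

┌─────────┬─────┬─────────┐
│A → ↓    │     │         │
├───╴ ╷ ┌─┘ ┌─┐ │ ╶─┬─┐ ╷ │
│↓ ← ↲│ │   │ │ │   │ │ │ │
│ ╷ ┌─┴─┤ ┌─┘ │ └─╴ ╵ │ └─┤
│↓│ │↱ ↓│ │   │       │   │
│ └─┘ ╷ │ │ ╶─┴─┬─────┴─╴ │
│↳ → ↑│↓│ │     │         │
│ ┌───┤ │ └─╴ ╷ │ ╶─┬───╴ │
│ │   │↓│     │ │   │     │
│ ╵ ┌─┘ ├─────┤ └─┐ │ ┌───┤
│   │↓ ↲│     │   │ │ │   │
│ ┌─┘ ╷ └─┐ ┌─┴─╴ │ │ ╵ ╷ │
│ │↓ ↲│   │ │     │ │   │ │
│ │ ┌─┴─╴ │ │ ┌───┤ └───┼─┤
│ │↓│     │ │ │   │     │ │
│ │ └─┐ ╶─┘ │ │ ╷ └───┐ ╵ │
│ │↳ ↓│     │ │ │     │   │
│ └─┐ └───┬─┘ ├─┴───╴ └───┤
│   │↳ → ↓│   │           │
├───┴───╴ │ ╶─┘ ┌─┬─────┐ │
│↓ ← ← ← ↲│     │ │↱ → ↓│ │
│ ╶─┬─────┼─────┘ │ ┌─┐ │ │
│↳ ↓│↱ → ↓│↱ ↓    │↑│ │↓│ │
│ ╷ ╵ ╶─┐ ╵ ╷ ╶───┘ ╵ │ ╵ │
│ │↳ ↑  │↳ ↑│↳ → → ↑  │↳ B│
└─┴─────┴───┴─────────┴───┘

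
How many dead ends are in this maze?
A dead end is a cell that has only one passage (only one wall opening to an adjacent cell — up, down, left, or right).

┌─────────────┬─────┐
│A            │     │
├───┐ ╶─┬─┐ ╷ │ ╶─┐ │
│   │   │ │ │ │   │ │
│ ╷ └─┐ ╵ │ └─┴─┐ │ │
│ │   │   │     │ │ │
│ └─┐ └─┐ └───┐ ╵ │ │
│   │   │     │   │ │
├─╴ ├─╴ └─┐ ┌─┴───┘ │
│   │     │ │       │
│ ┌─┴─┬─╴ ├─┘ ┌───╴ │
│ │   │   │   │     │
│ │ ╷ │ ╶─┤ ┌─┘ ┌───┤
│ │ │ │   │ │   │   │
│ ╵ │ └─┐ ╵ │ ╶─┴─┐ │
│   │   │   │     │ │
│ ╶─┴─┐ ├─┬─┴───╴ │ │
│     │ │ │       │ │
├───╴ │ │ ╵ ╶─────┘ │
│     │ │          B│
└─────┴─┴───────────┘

Checking each cell for number of passages:

Dead ends found at positions:
  (0, 0)
  (1, 4)
  (1, 6)
  (3, 6)
  (4, 2)
  (4, 5)
  (6, 8)
  (8, 4)
  (9, 0)
  (9, 3)
Total dead ends: 10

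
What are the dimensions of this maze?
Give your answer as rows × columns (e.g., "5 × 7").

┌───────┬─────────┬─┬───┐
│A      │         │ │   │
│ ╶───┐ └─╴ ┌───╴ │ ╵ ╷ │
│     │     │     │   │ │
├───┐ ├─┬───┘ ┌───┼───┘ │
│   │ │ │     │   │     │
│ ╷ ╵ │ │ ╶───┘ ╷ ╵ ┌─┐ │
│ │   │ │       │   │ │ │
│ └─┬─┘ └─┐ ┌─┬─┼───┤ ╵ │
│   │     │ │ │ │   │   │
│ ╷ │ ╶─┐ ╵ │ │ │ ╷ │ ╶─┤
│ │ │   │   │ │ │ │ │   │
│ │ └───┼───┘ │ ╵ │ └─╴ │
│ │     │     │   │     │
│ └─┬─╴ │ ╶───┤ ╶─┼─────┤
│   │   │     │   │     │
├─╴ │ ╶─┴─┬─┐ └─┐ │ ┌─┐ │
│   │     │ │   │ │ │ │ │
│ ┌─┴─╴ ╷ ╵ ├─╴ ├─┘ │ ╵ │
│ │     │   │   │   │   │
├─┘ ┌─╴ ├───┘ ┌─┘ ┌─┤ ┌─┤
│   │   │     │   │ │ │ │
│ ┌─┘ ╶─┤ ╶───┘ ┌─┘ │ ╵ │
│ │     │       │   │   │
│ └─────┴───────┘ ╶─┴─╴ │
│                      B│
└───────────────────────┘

Counting the maze dimensions:
Rows (vertical): 13
Columns (horizontal): 12
Dimensions: 13 × 12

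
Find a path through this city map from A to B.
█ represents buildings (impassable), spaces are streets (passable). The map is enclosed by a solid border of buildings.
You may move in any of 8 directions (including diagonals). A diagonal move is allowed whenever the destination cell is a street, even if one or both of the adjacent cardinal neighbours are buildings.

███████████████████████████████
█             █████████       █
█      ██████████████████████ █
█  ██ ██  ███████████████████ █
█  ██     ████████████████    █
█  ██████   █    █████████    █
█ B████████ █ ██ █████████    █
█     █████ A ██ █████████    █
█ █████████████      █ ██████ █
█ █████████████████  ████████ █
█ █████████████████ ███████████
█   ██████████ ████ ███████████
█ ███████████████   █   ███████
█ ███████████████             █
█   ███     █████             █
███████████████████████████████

Finding the shortest path from A to B:
Movement: 8-directional
Path length: 13 steps
Directions: up-left → up-left → left → up-left → left → left → up-left → up-left → left → down-left → down → down → down

Solution:

███████████████████████████████
█             █████████       █
█  ↙←  ██████████████████████ █
█ ↓██↖██  ███████████████████ █
█ ↓██ ↖←← ████████████████    █
█ ↓██████↖← █    █████████    █
█ B████████↖█ ██ █████████    █
█     █████ A ██ █████████    █
█ █████████████      █ ██████ █
█ █████████████████  ████████ █
█ █████████████████ ███████████
█   ██████████ ████ ███████████
█ ███████████████   █   ███████
█ ███████████████             █
█   ███     █████             █
███████████████████████████████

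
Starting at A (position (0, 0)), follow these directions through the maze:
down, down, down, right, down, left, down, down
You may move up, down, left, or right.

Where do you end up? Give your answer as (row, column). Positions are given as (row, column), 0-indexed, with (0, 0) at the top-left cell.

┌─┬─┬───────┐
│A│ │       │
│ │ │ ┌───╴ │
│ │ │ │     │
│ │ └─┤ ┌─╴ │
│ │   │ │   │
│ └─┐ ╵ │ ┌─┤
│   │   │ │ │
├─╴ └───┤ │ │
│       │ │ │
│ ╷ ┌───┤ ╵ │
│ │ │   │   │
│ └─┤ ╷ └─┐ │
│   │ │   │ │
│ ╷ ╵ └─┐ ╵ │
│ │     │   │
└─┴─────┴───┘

Following directions step by step:
Start: (0, 0)
  down: (0, 0) → (1, 0)
  down: (1, 0) → (2, 0)
  down: (2, 0) → (3, 0)
  right: (3, 0) → (3, 1)
  down: (3, 1) → (4, 1)
  left: (4, 1) → (4, 0)
  down: (4, 0) → (5, 0)
  down: (5, 0) → (6, 0)
Final position: (6, 0)

Path taken:

┌─┬─┬───────┐
│A│ │       │
│ │ │ ┌───╴ │
│↓│ │ │     │
│ │ └─┤ ┌─╴ │
│↓│   │ │   │
│ └─┐ ╵ │ ┌─┤
│↳ ↓│   │ │ │
├─╴ └───┤ │ │
│↓ ↲    │ │ │
│ ╷ ┌───┤ ╵ │
│↓│ │   │   │
│ └─┤ ╷ └─┐ │
│B  │ │   │ │
│ ╷ ╵ └─┐ ╵ │
│ │     │   │
└─┴─────┴───┘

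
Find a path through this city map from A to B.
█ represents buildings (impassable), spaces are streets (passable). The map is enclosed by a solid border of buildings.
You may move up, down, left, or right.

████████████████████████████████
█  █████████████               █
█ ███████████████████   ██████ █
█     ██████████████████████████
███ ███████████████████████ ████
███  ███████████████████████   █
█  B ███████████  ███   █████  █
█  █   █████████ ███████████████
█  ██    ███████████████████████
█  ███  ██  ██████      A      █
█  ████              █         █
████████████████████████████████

Finding the shortest path from A to B:
Movement: cardinal only
Path length: 26 steps
Directions: left → left → left → left → down → left → left → left → left → left → left → left → left → left → left → left → left → left → up → up → left → up → left → left → up → left

Solution:

████████████████████████████████
█  █████████████               █
█ ███████████████████   ██████ █
█     ██████████████████████████
███ ███████████████████████ ████
███  ███████████████████████   █
█  B↰███████████  ███   █████  █
█  █↑←↰█████████ ███████████████
█  ██ ↑↰ ███████████████████████
█  ███ ↑██  ██████  ↓←←←A      █
█  ████↑←←←←←←←←←←←←↲█         █
████████████████████████████████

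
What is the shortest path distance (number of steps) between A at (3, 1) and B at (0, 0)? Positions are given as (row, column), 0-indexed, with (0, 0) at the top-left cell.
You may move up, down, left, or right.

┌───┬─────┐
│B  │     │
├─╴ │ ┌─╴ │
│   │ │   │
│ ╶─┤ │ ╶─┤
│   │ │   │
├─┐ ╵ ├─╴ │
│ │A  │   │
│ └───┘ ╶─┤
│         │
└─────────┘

Finding path from (3, 1) to (0, 0):
Path: (3,1) → (2,1) → (2,0) → (1,0) → (1,1) → (0,1) → (0,0)
Distance: 6 steps

Solution:

┌───┬─────┐
│B ↰│     │
├─╴ │ ┌─╴ │
│↱ ↑│ │   │
│ ╶─┤ │ ╶─┤
│↑ ↰│ │   │
├─┐ ╵ ├─╴ │
│ │A  │   │
│ └───┘ ╶─┤
│         │
└─────────┘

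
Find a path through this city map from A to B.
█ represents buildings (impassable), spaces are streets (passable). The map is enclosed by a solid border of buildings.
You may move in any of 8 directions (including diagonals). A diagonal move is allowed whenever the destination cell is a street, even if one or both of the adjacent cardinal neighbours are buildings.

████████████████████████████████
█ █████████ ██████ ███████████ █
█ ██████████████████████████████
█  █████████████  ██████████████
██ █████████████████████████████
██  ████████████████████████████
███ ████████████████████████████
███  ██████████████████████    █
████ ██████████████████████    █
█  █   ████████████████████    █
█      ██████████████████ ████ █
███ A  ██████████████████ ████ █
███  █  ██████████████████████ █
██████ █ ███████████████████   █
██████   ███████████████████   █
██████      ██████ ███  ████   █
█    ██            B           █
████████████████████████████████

Finding the shortest path from A to B:
Movement: 8-directional
Path length: 16 steps
Directions: right → right → down-right → down-right → down → down-right → right → right → down-right → right → right → right → right → right → right → right

Solution:

████████████████████████████████
█ █████████ ██████ ███████████ █
█ ██████████████████████████████
█  █████████████  ██████████████
██ █████████████████████████████
██  ████████████████████████████
███ ████████████████████████████
███  ██████████████████████    █
████ ██████████████████████    █
█  █   ████████████████████    █
█      ██████████████████ ████ █
███ A→↘██████████████████ ████ █
███  █ ↘██████████████████████ █
██████ █↓███████████████████   █
██████  ↘███████████████████   █
██████   →→↘██████ ███  ████   █
█    ██     →→→→→→→B           █
████████████████████████████████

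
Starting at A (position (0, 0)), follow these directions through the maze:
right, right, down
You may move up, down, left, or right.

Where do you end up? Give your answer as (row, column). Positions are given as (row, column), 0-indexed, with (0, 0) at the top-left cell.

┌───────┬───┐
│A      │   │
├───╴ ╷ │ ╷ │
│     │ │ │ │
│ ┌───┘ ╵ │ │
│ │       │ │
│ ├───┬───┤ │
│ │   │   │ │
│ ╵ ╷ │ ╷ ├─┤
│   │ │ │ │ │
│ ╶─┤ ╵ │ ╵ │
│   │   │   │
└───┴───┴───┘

Following directions step by step:
Start: (0, 0)
  right: (0, 0) → (0, 1)
  right: (0, 1) → (0, 2)
  down: (0, 2) → (1, 2)
Final position: (1, 2)

Path taken:

┌───────┬───┐
│A → ↓  │   │
├───╴ ╷ │ ╷ │
│    B│ │ │ │
│ ┌───┘ ╵ │ │
│ │       │ │
│ ├───┬───┤ │
│ │   │   │ │
│ ╵ ╷ │ ╷ ├─┤
│   │ │ │ │ │
│ ╶─┤ ╵ │ ╵ │
│   │   │   │
└───┴───┴───┘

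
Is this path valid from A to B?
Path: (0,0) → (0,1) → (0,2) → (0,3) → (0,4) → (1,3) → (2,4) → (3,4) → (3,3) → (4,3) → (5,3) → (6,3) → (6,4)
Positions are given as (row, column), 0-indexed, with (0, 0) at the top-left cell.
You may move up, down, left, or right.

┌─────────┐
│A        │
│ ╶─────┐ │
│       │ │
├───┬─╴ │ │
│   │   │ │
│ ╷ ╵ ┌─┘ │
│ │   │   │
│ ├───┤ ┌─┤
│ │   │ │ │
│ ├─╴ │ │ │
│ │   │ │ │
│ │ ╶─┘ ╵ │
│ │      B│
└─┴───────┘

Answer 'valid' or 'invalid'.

Checking path validity:
Result: Invalid move at step 5: cannot move from (0, 4) to (1, 3).

invalid

Correct solution:

┌─────────┐
│A → → → ↓│
│ ╶─────┐ │
│       │↓│
├───┬─╴ │ │
│   │   │↓│
│ ╷ ╵ ┌─┘ │
│ │   │↓ ↲│
│ ├───┤ ┌─┤
│ │   │↓│ │
│ ├─╴ │ │ │
│ │   │↓│ │
│ │ ╶─┘ ╵ │
│ │    ↳ B│
└─┴───────┘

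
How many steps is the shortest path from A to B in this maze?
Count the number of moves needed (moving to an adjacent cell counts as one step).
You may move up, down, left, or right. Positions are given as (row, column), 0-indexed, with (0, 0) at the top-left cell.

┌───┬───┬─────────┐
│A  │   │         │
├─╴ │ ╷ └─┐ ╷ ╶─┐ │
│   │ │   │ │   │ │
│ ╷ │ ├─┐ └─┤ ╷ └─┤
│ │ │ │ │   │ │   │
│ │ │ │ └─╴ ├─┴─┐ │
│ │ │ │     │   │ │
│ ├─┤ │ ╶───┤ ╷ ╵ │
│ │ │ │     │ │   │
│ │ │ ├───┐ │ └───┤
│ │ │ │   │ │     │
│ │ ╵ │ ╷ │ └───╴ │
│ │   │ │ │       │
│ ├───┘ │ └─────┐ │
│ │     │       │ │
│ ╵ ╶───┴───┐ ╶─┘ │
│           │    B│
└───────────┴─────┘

Using BFS to find shortest path:
Start: (0, 0), End: (8, 8)
Path found:
(0,0) → (0,1) → (1,1) → (1,0) → (2,0) → (3,0) → (4,0) → (5,0) → (6,0) → (7,0) → (8,0) → (8,1) → (7,1) → (7,2) → (7,3) → (6,3) → (5,3) → (5,4) → (6,4) → (7,4) → (7,5) → (7,6) → (8,6) → (8,7) → (8,8)
Number of steps: 24

Solution:

┌───┬───┬─────────┐
│A ↓│   │         │
├─╴ │ ╷ └─┐ ╷ ╶─┐ │
│↓ ↲│ │   │ │   │ │
│ ╷ │ ├─┐ └─┤ ╷ └─┤
│↓│ │ │ │   │ │   │
│ │ │ │ └─╴ ├─┴─┐ │
│↓│ │ │     │   │ │
│ ├─┤ │ ╶───┤ ╷ ╵ │
│↓│ │ │     │ │   │
│ │ │ ├───┐ │ └───┤
│↓│ │ │↱ ↓│ │     │
│ │ ╵ │ ╷ │ └───╴ │
│↓│   │↑│↓│       │
│ ├───┘ │ └─────┐ │
│↓│↱ → ↑│↳ → ↓  │ │
│ ╵ ╶───┴───┐ ╶─┘ │
│↳ ↑        │↳ → B│
└───────────┴─────┘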